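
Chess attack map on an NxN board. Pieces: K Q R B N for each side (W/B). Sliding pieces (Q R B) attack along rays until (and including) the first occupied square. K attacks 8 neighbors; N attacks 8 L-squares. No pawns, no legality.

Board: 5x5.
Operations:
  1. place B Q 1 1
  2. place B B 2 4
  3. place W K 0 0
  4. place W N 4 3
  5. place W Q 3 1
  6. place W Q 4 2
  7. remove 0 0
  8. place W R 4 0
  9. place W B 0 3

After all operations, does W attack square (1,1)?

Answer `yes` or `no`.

Op 1: place BQ@(1,1)
Op 2: place BB@(2,4)
Op 3: place WK@(0,0)
Op 4: place WN@(4,3)
Op 5: place WQ@(3,1)
Op 6: place WQ@(4,2)
Op 7: remove (0,0)
Op 8: place WR@(4,0)
Op 9: place WB@(0,3)
Per-piece attacks for W:
  WB@(0,3): attacks (1,4) (1,2) (2,1) (3,0)
  WQ@(3,1): attacks (3,2) (3,3) (3,4) (3,0) (4,1) (2,1) (1,1) (4,2) (4,0) (2,2) (1,3) (0,4) (2,0) [ray(-1,0) blocked at (1,1); ray(1,1) blocked at (4,2); ray(1,-1) blocked at (4,0)]
  WR@(4,0): attacks (4,1) (4,2) (3,0) (2,0) (1,0) (0,0) [ray(0,1) blocked at (4,2)]
  WQ@(4,2): attacks (4,3) (4,1) (4,0) (3,2) (2,2) (1,2) (0,2) (3,3) (2,4) (3,1) [ray(0,1) blocked at (4,3); ray(0,-1) blocked at (4,0); ray(-1,1) blocked at (2,4); ray(-1,-1) blocked at (3,1)]
  WN@(4,3): attacks (2,4) (3,1) (2,2)
W attacks (1,1): yes

Answer: yes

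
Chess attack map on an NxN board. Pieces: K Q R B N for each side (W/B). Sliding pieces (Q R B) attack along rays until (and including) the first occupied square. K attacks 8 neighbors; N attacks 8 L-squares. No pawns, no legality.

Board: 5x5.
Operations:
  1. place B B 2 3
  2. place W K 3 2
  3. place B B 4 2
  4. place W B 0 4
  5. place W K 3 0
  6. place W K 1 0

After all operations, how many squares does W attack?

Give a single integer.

Op 1: place BB@(2,3)
Op 2: place WK@(3,2)
Op 3: place BB@(4,2)
Op 4: place WB@(0,4)
Op 5: place WK@(3,0)
Op 6: place WK@(1,0)
Per-piece attacks for W:
  WB@(0,4): attacks (1,3) (2,2) (3,1) (4,0)
  WK@(1,0): attacks (1,1) (2,0) (0,0) (2,1) (0,1)
  WK@(3,0): attacks (3,1) (4,0) (2,0) (4,1) (2,1)
  WK@(3,2): attacks (3,3) (3,1) (4,2) (2,2) (4,3) (4,1) (2,3) (2,1)
Union (14 distinct): (0,0) (0,1) (1,1) (1,3) (2,0) (2,1) (2,2) (2,3) (3,1) (3,3) (4,0) (4,1) (4,2) (4,3)

Answer: 14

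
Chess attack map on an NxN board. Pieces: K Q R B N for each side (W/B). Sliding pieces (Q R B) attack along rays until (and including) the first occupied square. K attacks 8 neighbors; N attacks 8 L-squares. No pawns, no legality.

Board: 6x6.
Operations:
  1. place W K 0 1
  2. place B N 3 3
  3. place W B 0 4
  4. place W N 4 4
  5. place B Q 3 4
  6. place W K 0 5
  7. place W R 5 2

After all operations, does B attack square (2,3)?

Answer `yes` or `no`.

Op 1: place WK@(0,1)
Op 2: place BN@(3,3)
Op 3: place WB@(0,4)
Op 4: place WN@(4,4)
Op 5: place BQ@(3,4)
Op 6: place WK@(0,5)
Op 7: place WR@(5,2)
Per-piece attacks for B:
  BN@(3,3): attacks (4,5) (5,4) (2,5) (1,4) (4,1) (5,2) (2,1) (1,2)
  BQ@(3,4): attacks (3,5) (3,3) (4,4) (2,4) (1,4) (0,4) (4,5) (4,3) (5,2) (2,5) (2,3) (1,2) (0,1) [ray(0,-1) blocked at (3,3); ray(1,0) blocked at (4,4); ray(-1,0) blocked at (0,4); ray(1,-1) blocked at (5,2); ray(-1,-1) blocked at (0,1)]
B attacks (2,3): yes

Answer: yes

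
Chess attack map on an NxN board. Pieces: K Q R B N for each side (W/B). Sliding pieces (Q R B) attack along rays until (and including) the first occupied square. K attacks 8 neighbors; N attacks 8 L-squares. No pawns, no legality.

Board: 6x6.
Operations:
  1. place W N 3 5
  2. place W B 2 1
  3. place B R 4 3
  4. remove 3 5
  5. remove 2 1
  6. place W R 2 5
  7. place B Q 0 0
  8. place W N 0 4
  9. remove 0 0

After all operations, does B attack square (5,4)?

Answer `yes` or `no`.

Op 1: place WN@(3,5)
Op 2: place WB@(2,1)
Op 3: place BR@(4,3)
Op 4: remove (3,5)
Op 5: remove (2,1)
Op 6: place WR@(2,5)
Op 7: place BQ@(0,0)
Op 8: place WN@(0,4)
Op 9: remove (0,0)
Per-piece attacks for B:
  BR@(4,3): attacks (4,4) (4,5) (4,2) (4,1) (4,0) (5,3) (3,3) (2,3) (1,3) (0,3)
B attacks (5,4): no

Answer: no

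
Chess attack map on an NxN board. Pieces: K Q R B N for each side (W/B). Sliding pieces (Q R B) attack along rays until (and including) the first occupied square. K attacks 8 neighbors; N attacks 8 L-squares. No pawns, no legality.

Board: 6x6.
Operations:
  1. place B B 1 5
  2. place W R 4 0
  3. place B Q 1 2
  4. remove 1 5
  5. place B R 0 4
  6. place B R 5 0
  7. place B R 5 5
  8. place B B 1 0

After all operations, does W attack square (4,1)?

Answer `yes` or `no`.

Answer: yes

Derivation:
Op 1: place BB@(1,5)
Op 2: place WR@(4,0)
Op 3: place BQ@(1,2)
Op 4: remove (1,5)
Op 5: place BR@(0,4)
Op 6: place BR@(5,0)
Op 7: place BR@(5,5)
Op 8: place BB@(1,0)
Per-piece attacks for W:
  WR@(4,0): attacks (4,1) (4,2) (4,3) (4,4) (4,5) (5,0) (3,0) (2,0) (1,0) [ray(1,0) blocked at (5,0); ray(-1,0) blocked at (1,0)]
W attacks (4,1): yes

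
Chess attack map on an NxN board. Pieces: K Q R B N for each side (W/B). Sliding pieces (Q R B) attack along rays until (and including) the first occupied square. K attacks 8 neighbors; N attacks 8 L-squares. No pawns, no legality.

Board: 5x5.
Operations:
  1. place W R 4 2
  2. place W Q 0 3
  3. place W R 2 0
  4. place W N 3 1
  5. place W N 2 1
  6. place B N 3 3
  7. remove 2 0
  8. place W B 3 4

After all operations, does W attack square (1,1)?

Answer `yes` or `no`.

Op 1: place WR@(4,2)
Op 2: place WQ@(0,3)
Op 3: place WR@(2,0)
Op 4: place WN@(3,1)
Op 5: place WN@(2,1)
Op 6: place BN@(3,3)
Op 7: remove (2,0)
Op 8: place WB@(3,4)
Per-piece attacks for W:
  WQ@(0,3): attacks (0,4) (0,2) (0,1) (0,0) (1,3) (2,3) (3,3) (1,4) (1,2) (2,1) [ray(1,0) blocked at (3,3); ray(1,-1) blocked at (2,1)]
  WN@(2,1): attacks (3,3) (4,2) (1,3) (0,2) (4,0) (0,0)
  WN@(3,1): attacks (4,3) (2,3) (1,2) (1,0)
  WB@(3,4): attacks (4,3) (2,3) (1,2) (0,1)
  WR@(4,2): attacks (4,3) (4,4) (4,1) (4,0) (3,2) (2,2) (1,2) (0,2)
W attacks (1,1): no

Answer: no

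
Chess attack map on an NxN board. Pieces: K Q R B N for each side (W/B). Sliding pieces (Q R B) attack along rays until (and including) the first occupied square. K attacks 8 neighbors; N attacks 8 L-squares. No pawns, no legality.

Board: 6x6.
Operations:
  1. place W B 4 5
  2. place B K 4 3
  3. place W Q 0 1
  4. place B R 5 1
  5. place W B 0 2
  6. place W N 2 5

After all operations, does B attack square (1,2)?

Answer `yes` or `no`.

Op 1: place WB@(4,5)
Op 2: place BK@(4,3)
Op 3: place WQ@(0,1)
Op 4: place BR@(5,1)
Op 5: place WB@(0,2)
Op 6: place WN@(2,5)
Per-piece attacks for B:
  BK@(4,3): attacks (4,4) (4,2) (5,3) (3,3) (5,4) (5,2) (3,4) (3,2)
  BR@(5,1): attacks (5,2) (5,3) (5,4) (5,5) (5,0) (4,1) (3,1) (2,1) (1,1) (0,1) [ray(-1,0) blocked at (0,1)]
B attacks (1,2): no

Answer: no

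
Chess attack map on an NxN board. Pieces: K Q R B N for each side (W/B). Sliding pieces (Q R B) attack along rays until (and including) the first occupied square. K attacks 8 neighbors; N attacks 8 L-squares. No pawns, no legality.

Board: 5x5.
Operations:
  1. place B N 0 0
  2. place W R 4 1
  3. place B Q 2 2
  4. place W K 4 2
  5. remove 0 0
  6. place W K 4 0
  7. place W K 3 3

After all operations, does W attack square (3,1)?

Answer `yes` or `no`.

Answer: yes

Derivation:
Op 1: place BN@(0,0)
Op 2: place WR@(4,1)
Op 3: place BQ@(2,2)
Op 4: place WK@(4,2)
Op 5: remove (0,0)
Op 6: place WK@(4,0)
Op 7: place WK@(3,3)
Per-piece attacks for W:
  WK@(3,3): attacks (3,4) (3,2) (4,3) (2,3) (4,4) (4,2) (2,4) (2,2)
  WK@(4,0): attacks (4,1) (3,0) (3,1)
  WR@(4,1): attacks (4,2) (4,0) (3,1) (2,1) (1,1) (0,1) [ray(0,1) blocked at (4,2); ray(0,-1) blocked at (4,0)]
  WK@(4,2): attacks (4,3) (4,1) (3,2) (3,3) (3,1)
W attacks (3,1): yes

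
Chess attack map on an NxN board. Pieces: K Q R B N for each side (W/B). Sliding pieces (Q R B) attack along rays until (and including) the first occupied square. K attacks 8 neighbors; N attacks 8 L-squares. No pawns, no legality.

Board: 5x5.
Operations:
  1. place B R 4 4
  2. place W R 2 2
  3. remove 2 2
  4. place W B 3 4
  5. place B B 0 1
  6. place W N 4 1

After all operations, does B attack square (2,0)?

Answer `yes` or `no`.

Op 1: place BR@(4,4)
Op 2: place WR@(2,2)
Op 3: remove (2,2)
Op 4: place WB@(3,4)
Op 5: place BB@(0,1)
Op 6: place WN@(4,1)
Per-piece attacks for B:
  BB@(0,1): attacks (1,2) (2,3) (3,4) (1,0) [ray(1,1) blocked at (3,4)]
  BR@(4,4): attacks (4,3) (4,2) (4,1) (3,4) [ray(0,-1) blocked at (4,1); ray(-1,0) blocked at (3,4)]
B attacks (2,0): no

Answer: no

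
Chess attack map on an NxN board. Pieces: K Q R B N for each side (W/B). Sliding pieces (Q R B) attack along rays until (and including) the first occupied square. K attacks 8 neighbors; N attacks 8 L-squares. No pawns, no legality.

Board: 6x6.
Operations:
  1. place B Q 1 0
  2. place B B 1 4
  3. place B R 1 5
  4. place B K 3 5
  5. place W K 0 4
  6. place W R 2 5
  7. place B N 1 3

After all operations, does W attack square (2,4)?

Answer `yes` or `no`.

Op 1: place BQ@(1,0)
Op 2: place BB@(1,4)
Op 3: place BR@(1,5)
Op 4: place BK@(3,5)
Op 5: place WK@(0,4)
Op 6: place WR@(2,5)
Op 7: place BN@(1,3)
Per-piece attacks for W:
  WK@(0,4): attacks (0,5) (0,3) (1,4) (1,5) (1,3)
  WR@(2,5): attacks (2,4) (2,3) (2,2) (2,1) (2,0) (3,5) (1,5) [ray(1,0) blocked at (3,5); ray(-1,0) blocked at (1,5)]
W attacks (2,4): yes

Answer: yes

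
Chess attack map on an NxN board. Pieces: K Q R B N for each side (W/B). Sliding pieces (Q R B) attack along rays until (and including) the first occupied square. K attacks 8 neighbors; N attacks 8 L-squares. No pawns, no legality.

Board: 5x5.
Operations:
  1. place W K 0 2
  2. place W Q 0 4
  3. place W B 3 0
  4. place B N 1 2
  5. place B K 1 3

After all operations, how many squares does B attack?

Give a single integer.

Answer: 12

Derivation:
Op 1: place WK@(0,2)
Op 2: place WQ@(0,4)
Op 3: place WB@(3,0)
Op 4: place BN@(1,2)
Op 5: place BK@(1,3)
Per-piece attacks for B:
  BN@(1,2): attacks (2,4) (3,3) (0,4) (2,0) (3,1) (0,0)
  BK@(1,3): attacks (1,4) (1,2) (2,3) (0,3) (2,4) (2,2) (0,4) (0,2)
Union (12 distinct): (0,0) (0,2) (0,3) (0,4) (1,2) (1,4) (2,0) (2,2) (2,3) (2,4) (3,1) (3,3)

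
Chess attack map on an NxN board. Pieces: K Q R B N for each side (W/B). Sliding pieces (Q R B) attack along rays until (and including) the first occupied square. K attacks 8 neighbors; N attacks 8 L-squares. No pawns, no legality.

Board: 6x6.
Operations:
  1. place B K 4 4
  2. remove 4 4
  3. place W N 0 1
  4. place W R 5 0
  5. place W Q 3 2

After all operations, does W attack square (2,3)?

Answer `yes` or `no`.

Op 1: place BK@(4,4)
Op 2: remove (4,4)
Op 3: place WN@(0,1)
Op 4: place WR@(5,0)
Op 5: place WQ@(3,2)
Per-piece attacks for W:
  WN@(0,1): attacks (1,3) (2,2) (2,0)
  WQ@(3,2): attacks (3,3) (3,4) (3,5) (3,1) (3,0) (4,2) (5,2) (2,2) (1,2) (0,2) (4,3) (5,4) (4,1) (5,0) (2,3) (1,4) (0,5) (2,1) (1,0) [ray(1,-1) blocked at (5,0)]
  WR@(5,0): attacks (5,1) (5,2) (5,3) (5,4) (5,5) (4,0) (3,0) (2,0) (1,0) (0,0)
W attacks (2,3): yes

Answer: yes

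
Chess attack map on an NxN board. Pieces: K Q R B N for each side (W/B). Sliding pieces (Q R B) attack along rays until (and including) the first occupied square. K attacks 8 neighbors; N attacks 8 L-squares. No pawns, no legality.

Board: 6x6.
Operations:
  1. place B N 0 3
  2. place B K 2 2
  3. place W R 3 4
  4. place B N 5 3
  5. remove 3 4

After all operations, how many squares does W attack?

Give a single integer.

Op 1: place BN@(0,3)
Op 2: place BK@(2,2)
Op 3: place WR@(3,4)
Op 4: place BN@(5,3)
Op 5: remove (3,4)
Per-piece attacks for W:
Union (0 distinct): (none)

Answer: 0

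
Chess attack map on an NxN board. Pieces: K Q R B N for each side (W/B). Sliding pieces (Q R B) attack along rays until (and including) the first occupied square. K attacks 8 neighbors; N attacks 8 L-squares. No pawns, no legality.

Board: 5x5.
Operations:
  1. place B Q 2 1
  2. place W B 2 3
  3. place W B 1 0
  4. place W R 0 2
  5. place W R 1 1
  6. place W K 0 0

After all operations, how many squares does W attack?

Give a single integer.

Op 1: place BQ@(2,1)
Op 2: place WB@(2,3)
Op 3: place WB@(1,0)
Op 4: place WR@(0,2)
Op 5: place WR@(1,1)
Op 6: place WK@(0,0)
Per-piece attacks for W:
  WK@(0,0): attacks (0,1) (1,0) (1,1)
  WR@(0,2): attacks (0,3) (0,4) (0,1) (0,0) (1,2) (2,2) (3,2) (4,2) [ray(0,-1) blocked at (0,0)]
  WB@(1,0): attacks (2,1) (0,1) [ray(1,1) blocked at (2,1)]
  WR@(1,1): attacks (1,2) (1,3) (1,4) (1,0) (2,1) (0,1) [ray(0,-1) blocked at (1,0); ray(1,0) blocked at (2,1)]
  WB@(2,3): attacks (3,4) (3,2) (4,1) (1,4) (1,2) (0,1)
Union (15 distinct): (0,0) (0,1) (0,3) (0,4) (1,0) (1,1) (1,2) (1,3) (1,4) (2,1) (2,2) (3,2) (3,4) (4,1) (4,2)

Answer: 15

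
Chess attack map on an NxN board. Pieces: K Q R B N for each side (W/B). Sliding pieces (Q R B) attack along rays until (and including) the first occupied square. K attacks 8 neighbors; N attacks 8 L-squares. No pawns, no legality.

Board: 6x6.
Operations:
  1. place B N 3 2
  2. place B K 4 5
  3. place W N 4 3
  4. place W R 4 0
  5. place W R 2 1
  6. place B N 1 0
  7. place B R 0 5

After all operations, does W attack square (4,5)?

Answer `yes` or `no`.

Answer: no

Derivation:
Op 1: place BN@(3,2)
Op 2: place BK@(4,5)
Op 3: place WN@(4,3)
Op 4: place WR@(4,0)
Op 5: place WR@(2,1)
Op 6: place BN@(1,0)
Op 7: place BR@(0,5)
Per-piece attacks for W:
  WR@(2,1): attacks (2,2) (2,3) (2,4) (2,5) (2,0) (3,1) (4,1) (5,1) (1,1) (0,1)
  WR@(4,0): attacks (4,1) (4,2) (4,3) (5,0) (3,0) (2,0) (1,0) [ray(0,1) blocked at (4,3); ray(-1,0) blocked at (1,0)]
  WN@(4,3): attacks (5,5) (3,5) (2,4) (5,1) (3,1) (2,2)
W attacks (4,5): no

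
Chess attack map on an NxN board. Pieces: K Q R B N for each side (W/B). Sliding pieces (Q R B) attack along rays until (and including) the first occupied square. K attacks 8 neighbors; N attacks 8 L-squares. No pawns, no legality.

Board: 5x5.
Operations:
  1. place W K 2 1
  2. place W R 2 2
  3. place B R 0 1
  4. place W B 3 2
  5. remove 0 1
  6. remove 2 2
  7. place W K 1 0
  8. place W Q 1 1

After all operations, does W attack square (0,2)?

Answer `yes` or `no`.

Answer: yes

Derivation:
Op 1: place WK@(2,1)
Op 2: place WR@(2,2)
Op 3: place BR@(0,1)
Op 4: place WB@(3,2)
Op 5: remove (0,1)
Op 6: remove (2,2)
Op 7: place WK@(1,0)
Op 8: place WQ@(1,1)
Per-piece attacks for W:
  WK@(1,0): attacks (1,1) (2,0) (0,0) (2,1) (0,1)
  WQ@(1,1): attacks (1,2) (1,3) (1,4) (1,0) (2,1) (0,1) (2,2) (3,3) (4,4) (2,0) (0,2) (0,0) [ray(0,-1) blocked at (1,0); ray(1,0) blocked at (2,1)]
  WK@(2,1): attacks (2,2) (2,0) (3,1) (1,1) (3,2) (3,0) (1,2) (1,0)
  WB@(3,2): attacks (4,3) (4,1) (2,3) (1,4) (2,1) [ray(-1,-1) blocked at (2,1)]
W attacks (0,2): yes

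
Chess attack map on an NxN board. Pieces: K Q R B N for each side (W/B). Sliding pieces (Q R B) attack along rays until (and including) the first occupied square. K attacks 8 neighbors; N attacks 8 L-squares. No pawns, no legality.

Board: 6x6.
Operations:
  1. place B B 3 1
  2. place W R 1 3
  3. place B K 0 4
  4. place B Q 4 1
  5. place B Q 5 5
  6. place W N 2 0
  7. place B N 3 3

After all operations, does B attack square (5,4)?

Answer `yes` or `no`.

Op 1: place BB@(3,1)
Op 2: place WR@(1,3)
Op 3: place BK@(0,4)
Op 4: place BQ@(4,1)
Op 5: place BQ@(5,5)
Op 6: place WN@(2,0)
Op 7: place BN@(3,3)
Per-piece attacks for B:
  BK@(0,4): attacks (0,5) (0,3) (1,4) (1,5) (1,3)
  BB@(3,1): attacks (4,2) (5,3) (4,0) (2,2) (1,3) (2,0) [ray(-1,1) blocked at (1,3); ray(-1,-1) blocked at (2,0)]
  BN@(3,3): attacks (4,5) (5,4) (2,5) (1,4) (4,1) (5,2) (2,1) (1,2)
  BQ@(4,1): attacks (4,2) (4,3) (4,4) (4,5) (4,0) (5,1) (3,1) (5,2) (5,0) (3,2) (2,3) (1,4) (0,5) (3,0) [ray(-1,0) blocked at (3,1)]
  BQ@(5,5): attacks (5,4) (5,3) (5,2) (5,1) (5,0) (4,5) (3,5) (2,5) (1,5) (0,5) (4,4) (3,3) [ray(-1,-1) blocked at (3,3)]
B attacks (5,4): yes

Answer: yes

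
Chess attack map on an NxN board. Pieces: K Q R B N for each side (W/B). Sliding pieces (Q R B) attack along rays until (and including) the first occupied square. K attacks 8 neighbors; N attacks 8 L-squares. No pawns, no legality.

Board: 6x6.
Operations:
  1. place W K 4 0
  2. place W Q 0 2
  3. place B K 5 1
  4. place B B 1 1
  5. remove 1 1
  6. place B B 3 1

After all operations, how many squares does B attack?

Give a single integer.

Op 1: place WK@(4,0)
Op 2: place WQ@(0,2)
Op 3: place BK@(5,1)
Op 4: place BB@(1,1)
Op 5: remove (1,1)
Op 6: place BB@(3,1)
Per-piece attacks for B:
  BB@(3,1): attacks (4,2) (5,3) (4,0) (2,2) (1,3) (0,4) (2,0) [ray(1,-1) blocked at (4,0)]
  BK@(5,1): attacks (5,2) (5,0) (4,1) (4,2) (4,0)
Union (10 distinct): (0,4) (1,3) (2,0) (2,2) (4,0) (4,1) (4,2) (5,0) (5,2) (5,3)

Answer: 10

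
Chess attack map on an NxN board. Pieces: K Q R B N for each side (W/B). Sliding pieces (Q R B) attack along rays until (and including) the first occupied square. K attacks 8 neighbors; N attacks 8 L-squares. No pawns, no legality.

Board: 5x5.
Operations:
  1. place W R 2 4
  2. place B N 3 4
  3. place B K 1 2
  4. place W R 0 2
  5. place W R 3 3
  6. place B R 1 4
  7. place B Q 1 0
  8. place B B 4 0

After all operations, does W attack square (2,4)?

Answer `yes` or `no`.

Answer: no

Derivation:
Op 1: place WR@(2,4)
Op 2: place BN@(3,4)
Op 3: place BK@(1,2)
Op 4: place WR@(0,2)
Op 5: place WR@(3,3)
Op 6: place BR@(1,4)
Op 7: place BQ@(1,0)
Op 8: place BB@(4,0)
Per-piece attacks for W:
  WR@(0,2): attacks (0,3) (0,4) (0,1) (0,0) (1,2) [ray(1,0) blocked at (1,2)]
  WR@(2,4): attacks (2,3) (2,2) (2,1) (2,0) (3,4) (1,4) [ray(1,0) blocked at (3,4); ray(-1,0) blocked at (1,4)]
  WR@(3,3): attacks (3,4) (3,2) (3,1) (3,0) (4,3) (2,3) (1,3) (0,3) [ray(0,1) blocked at (3,4)]
W attacks (2,4): no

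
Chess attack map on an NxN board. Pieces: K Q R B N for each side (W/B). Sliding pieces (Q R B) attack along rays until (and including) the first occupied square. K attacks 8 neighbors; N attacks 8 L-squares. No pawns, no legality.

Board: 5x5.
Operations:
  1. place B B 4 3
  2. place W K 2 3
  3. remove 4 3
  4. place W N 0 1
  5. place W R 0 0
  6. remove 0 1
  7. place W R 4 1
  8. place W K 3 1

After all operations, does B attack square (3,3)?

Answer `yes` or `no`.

Op 1: place BB@(4,3)
Op 2: place WK@(2,3)
Op 3: remove (4,3)
Op 4: place WN@(0,1)
Op 5: place WR@(0,0)
Op 6: remove (0,1)
Op 7: place WR@(4,1)
Op 8: place WK@(3,1)
Per-piece attacks for B:
B attacks (3,3): no

Answer: no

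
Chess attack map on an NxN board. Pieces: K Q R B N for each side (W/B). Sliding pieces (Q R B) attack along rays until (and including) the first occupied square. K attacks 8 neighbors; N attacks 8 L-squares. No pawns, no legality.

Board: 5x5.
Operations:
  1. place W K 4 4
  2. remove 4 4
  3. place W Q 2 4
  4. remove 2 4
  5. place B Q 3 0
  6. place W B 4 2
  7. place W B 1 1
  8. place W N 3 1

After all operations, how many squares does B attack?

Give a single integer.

Answer: 9

Derivation:
Op 1: place WK@(4,4)
Op 2: remove (4,4)
Op 3: place WQ@(2,4)
Op 4: remove (2,4)
Op 5: place BQ@(3,0)
Op 6: place WB@(4,2)
Op 7: place WB@(1,1)
Op 8: place WN@(3,1)
Per-piece attacks for B:
  BQ@(3,0): attacks (3,1) (4,0) (2,0) (1,0) (0,0) (4,1) (2,1) (1,2) (0,3) [ray(0,1) blocked at (3,1)]
Union (9 distinct): (0,0) (0,3) (1,0) (1,2) (2,0) (2,1) (3,1) (4,0) (4,1)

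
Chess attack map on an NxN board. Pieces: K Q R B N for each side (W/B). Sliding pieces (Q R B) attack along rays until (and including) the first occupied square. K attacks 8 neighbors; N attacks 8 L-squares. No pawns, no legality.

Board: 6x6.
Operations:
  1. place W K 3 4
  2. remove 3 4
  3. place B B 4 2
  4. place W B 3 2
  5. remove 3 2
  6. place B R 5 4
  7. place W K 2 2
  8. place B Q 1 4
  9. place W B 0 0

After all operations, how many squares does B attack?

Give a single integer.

Answer: 25

Derivation:
Op 1: place WK@(3,4)
Op 2: remove (3,4)
Op 3: place BB@(4,2)
Op 4: place WB@(3,2)
Op 5: remove (3,2)
Op 6: place BR@(5,4)
Op 7: place WK@(2,2)
Op 8: place BQ@(1,4)
Op 9: place WB@(0,0)
Per-piece attacks for B:
  BQ@(1,4): attacks (1,5) (1,3) (1,2) (1,1) (1,0) (2,4) (3,4) (4,4) (5,4) (0,4) (2,5) (2,3) (3,2) (4,1) (5,0) (0,5) (0,3) [ray(1,0) blocked at (5,4)]
  BB@(4,2): attacks (5,3) (5,1) (3,3) (2,4) (1,5) (3,1) (2,0)
  BR@(5,4): attacks (5,5) (5,3) (5,2) (5,1) (5,0) (4,4) (3,4) (2,4) (1,4) [ray(-1,0) blocked at (1,4)]
Union (25 distinct): (0,3) (0,4) (0,5) (1,0) (1,1) (1,2) (1,3) (1,4) (1,5) (2,0) (2,3) (2,4) (2,5) (3,1) (3,2) (3,3) (3,4) (4,1) (4,4) (5,0) (5,1) (5,2) (5,3) (5,4) (5,5)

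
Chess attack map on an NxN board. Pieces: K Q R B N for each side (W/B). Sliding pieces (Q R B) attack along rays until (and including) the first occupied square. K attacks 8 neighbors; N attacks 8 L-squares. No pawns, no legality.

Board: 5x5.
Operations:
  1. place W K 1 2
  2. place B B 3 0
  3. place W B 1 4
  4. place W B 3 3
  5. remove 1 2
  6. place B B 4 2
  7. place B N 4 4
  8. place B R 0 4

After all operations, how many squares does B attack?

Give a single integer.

Answer: 13

Derivation:
Op 1: place WK@(1,2)
Op 2: place BB@(3,0)
Op 3: place WB@(1,4)
Op 4: place WB@(3,3)
Op 5: remove (1,2)
Op 6: place BB@(4,2)
Op 7: place BN@(4,4)
Op 8: place BR@(0,4)
Per-piece attacks for B:
  BR@(0,4): attacks (0,3) (0,2) (0,1) (0,0) (1,4) [ray(1,0) blocked at (1,4)]
  BB@(3,0): attacks (4,1) (2,1) (1,2) (0,3)
  BB@(4,2): attacks (3,3) (3,1) (2,0) [ray(-1,1) blocked at (3,3)]
  BN@(4,4): attacks (3,2) (2,3)
Union (13 distinct): (0,0) (0,1) (0,2) (0,3) (1,2) (1,4) (2,0) (2,1) (2,3) (3,1) (3,2) (3,3) (4,1)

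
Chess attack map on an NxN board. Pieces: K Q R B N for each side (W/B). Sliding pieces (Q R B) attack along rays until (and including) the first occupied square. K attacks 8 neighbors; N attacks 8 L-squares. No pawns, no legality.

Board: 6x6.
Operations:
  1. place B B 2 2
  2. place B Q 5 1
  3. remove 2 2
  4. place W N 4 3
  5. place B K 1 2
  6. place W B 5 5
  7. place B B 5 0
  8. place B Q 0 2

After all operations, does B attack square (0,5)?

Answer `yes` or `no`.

Answer: yes

Derivation:
Op 1: place BB@(2,2)
Op 2: place BQ@(5,1)
Op 3: remove (2,2)
Op 4: place WN@(4,3)
Op 5: place BK@(1,2)
Op 6: place WB@(5,5)
Op 7: place BB@(5,0)
Op 8: place BQ@(0,2)
Per-piece attacks for B:
  BQ@(0,2): attacks (0,3) (0,4) (0,5) (0,1) (0,0) (1,2) (1,3) (2,4) (3,5) (1,1) (2,0) [ray(1,0) blocked at (1,2)]
  BK@(1,2): attacks (1,3) (1,1) (2,2) (0,2) (2,3) (2,1) (0,3) (0,1)
  BB@(5,0): attacks (4,1) (3,2) (2,3) (1,4) (0,5)
  BQ@(5,1): attacks (5,2) (5,3) (5,4) (5,5) (5,0) (4,1) (3,1) (2,1) (1,1) (0,1) (4,2) (3,3) (2,4) (1,5) (4,0) [ray(0,1) blocked at (5,5); ray(0,-1) blocked at (5,0)]
B attacks (0,5): yes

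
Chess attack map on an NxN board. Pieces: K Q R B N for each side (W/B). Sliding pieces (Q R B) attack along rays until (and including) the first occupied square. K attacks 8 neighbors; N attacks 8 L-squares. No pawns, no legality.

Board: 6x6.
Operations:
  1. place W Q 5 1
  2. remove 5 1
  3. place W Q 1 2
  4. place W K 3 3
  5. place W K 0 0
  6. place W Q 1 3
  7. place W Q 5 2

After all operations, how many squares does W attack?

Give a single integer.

Op 1: place WQ@(5,1)
Op 2: remove (5,1)
Op 3: place WQ@(1,2)
Op 4: place WK@(3,3)
Op 5: place WK@(0,0)
Op 6: place WQ@(1,3)
Op 7: place WQ@(5,2)
Per-piece attacks for W:
  WK@(0,0): attacks (0,1) (1,0) (1,1)
  WQ@(1,2): attacks (1,3) (1,1) (1,0) (2,2) (3,2) (4,2) (5,2) (0,2) (2,3) (3,4) (4,5) (2,1) (3,0) (0,3) (0,1) [ray(0,1) blocked at (1,3); ray(1,0) blocked at (5,2)]
  WQ@(1,3): attacks (1,4) (1,5) (1,2) (2,3) (3,3) (0,3) (2,4) (3,5) (2,2) (3,1) (4,0) (0,4) (0,2) [ray(0,-1) blocked at (1,2); ray(1,0) blocked at (3,3)]
  WK@(3,3): attacks (3,4) (3,2) (4,3) (2,3) (4,4) (4,2) (2,4) (2,2)
  WQ@(5,2): attacks (5,3) (5,4) (5,5) (5,1) (5,0) (4,2) (3,2) (2,2) (1,2) (4,3) (3,4) (2,5) (4,1) (3,0) [ray(-1,0) blocked at (1,2)]
Union (33 distinct): (0,1) (0,2) (0,3) (0,4) (1,0) (1,1) (1,2) (1,3) (1,4) (1,5) (2,1) (2,2) (2,3) (2,4) (2,5) (3,0) (3,1) (3,2) (3,3) (3,4) (3,5) (4,0) (4,1) (4,2) (4,3) (4,4) (4,5) (5,0) (5,1) (5,2) (5,3) (5,4) (5,5)

Answer: 33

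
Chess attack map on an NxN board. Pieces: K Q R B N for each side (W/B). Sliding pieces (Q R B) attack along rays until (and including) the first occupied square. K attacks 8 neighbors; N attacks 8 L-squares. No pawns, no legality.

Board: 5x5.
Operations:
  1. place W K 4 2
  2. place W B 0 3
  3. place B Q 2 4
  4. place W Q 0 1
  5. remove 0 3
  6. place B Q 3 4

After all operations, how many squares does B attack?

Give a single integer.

Op 1: place WK@(4,2)
Op 2: place WB@(0,3)
Op 3: place BQ@(2,4)
Op 4: place WQ@(0,1)
Op 5: remove (0,3)
Op 6: place BQ@(3,4)
Per-piece attacks for B:
  BQ@(2,4): attacks (2,3) (2,2) (2,1) (2,0) (3,4) (1,4) (0,4) (3,3) (4,2) (1,3) (0,2) [ray(1,0) blocked at (3,4); ray(1,-1) blocked at (4,2)]
  BQ@(3,4): attacks (3,3) (3,2) (3,1) (3,0) (4,4) (2,4) (4,3) (2,3) (1,2) (0,1) [ray(-1,0) blocked at (2,4); ray(-1,-1) blocked at (0,1)]
Union (19 distinct): (0,1) (0,2) (0,4) (1,2) (1,3) (1,4) (2,0) (2,1) (2,2) (2,3) (2,4) (3,0) (3,1) (3,2) (3,3) (3,4) (4,2) (4,3) (4,4)

Answer: 19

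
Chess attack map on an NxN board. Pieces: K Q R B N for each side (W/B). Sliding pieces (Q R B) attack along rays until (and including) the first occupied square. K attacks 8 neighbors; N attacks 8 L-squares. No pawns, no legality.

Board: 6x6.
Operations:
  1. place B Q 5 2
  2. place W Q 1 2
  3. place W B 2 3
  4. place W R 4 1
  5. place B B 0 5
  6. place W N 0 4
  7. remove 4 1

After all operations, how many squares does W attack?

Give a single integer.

Op 1: place BQ@(5,2)
Op 2: place WQ@(1,2)
Op 3: place WB@(2,3)
Op 4: place WR@(4,1)
Op 5: place BB@(0,5)
Op 6: place WN@(0,4)
Op 7: remove (4,1)
Per-piece attacks for W:
  WN@(0,4): attacks (2,5) (1,2) (2,3)
  WQ@(1,2): attacks (1,3) (1,4) (1,5) (1,1) (1,0) (2,2) (3,2) (4,2) (5,2) (0,2) (2,3) (2,1) (3,0) (0,3) (0,1) [ray(1,0) blocked at (5,2); ray(1,1) blocked at (2,3)]
  WB@(2,3): attacks (3,4) (4,5) (3,2) (4,1) (5,0) (1,4) (0,5) (1,2) [ray(-1,1) blocked at (0,5); ray(-1,-1) blocked at (1,2)]
Union (22 distinct): (0,1) (0,2) (0,3) (0,5) (1,0) (1,1) (1,2) (1,3) (1,4) (1,5) (2,1) (2,2) (2,3) (2,5) (3,0) (3,2) (3,4) (4,1) (4,2) (4,5) (5,0) (5,2)

Answer: 22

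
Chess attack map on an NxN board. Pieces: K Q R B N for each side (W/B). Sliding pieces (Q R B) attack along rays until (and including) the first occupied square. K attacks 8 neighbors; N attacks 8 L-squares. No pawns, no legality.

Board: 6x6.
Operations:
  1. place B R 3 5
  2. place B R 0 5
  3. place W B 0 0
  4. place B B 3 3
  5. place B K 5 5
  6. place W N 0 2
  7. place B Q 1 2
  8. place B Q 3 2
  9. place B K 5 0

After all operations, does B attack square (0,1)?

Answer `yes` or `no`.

Op 1: place BR@(3,5)
Op 2: place BR@(0,5)
Op 3: place WB@(0,0)
Op 4: place BB@(3,3)
Op 5: place BK@(5,5)
Op 6: place WN@(0,2)
Op 7: place BQ@(1,2)
Op 8: place BQ@(3,2)
Op 9: place BK@(5,0)
Per-piece attacks for B:
  BR@(0,5): attacks (0,4) (0,3) (0,2) (1,5) (2,5) (3,5) [ray(0,-1) blocked at (0,2); ray(1,0) blocked at (3,5)]
  BQ@(1,2): attacks (1,3) (1,4) (1,5) (1,1) (1,0) (2,2) (3,2) (0,2) (2,3) (3,4) (4,5) (2,1) (3,0) (0,3) (0,1) [ray(1,0) blocked at (3,2); ray(-1,0) blocked at (0,2)]
  BQ@(3,2): attacks (3,3) (3,1) (3,0) (4,2) (5,2) (2,2) (1,2) (4,3) (5,4) (4,1) (5,0) (2,3) (1,4) (0,5) (2,1) (1,0) [ray(0,1) blocked at (3,3); ray(-1,0) blocked at (1,2); ray(1,-1) blocked at (5,0); ray(-1,1) blocked at (0,5)]
  BB@(3,3): attacks (4,4) (5,5) (4,2) (5,1) (2,4) (1,5) (2,2) (1,1) (0,0) [ray(1,1) blocked at (5,5); ray(-1,-1) blocked at (0,0)]
  BR@(3,5): attacks (3,4) (3,3) (4,5) (5,5) (2,5) (1,5) (0,5) [ray(0,-1) blocked at (3,3); ray(1,0) blocked at (5,5); ray(-1,0) blocked at (0,5)]
  BK@(5,0): attacks (5,1) (4,0) (4,1)
  BK@(5,5): attacks (5,4) (4,5) (4,4)
B attacks (0,1): yes

Answer: yes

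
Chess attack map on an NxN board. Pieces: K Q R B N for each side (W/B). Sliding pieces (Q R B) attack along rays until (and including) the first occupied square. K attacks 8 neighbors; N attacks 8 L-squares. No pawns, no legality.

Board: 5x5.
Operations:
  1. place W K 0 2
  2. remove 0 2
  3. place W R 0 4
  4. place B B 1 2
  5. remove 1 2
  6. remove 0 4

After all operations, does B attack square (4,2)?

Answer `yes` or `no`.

Answer: no

Derivation:
Op 1: place WK@(0,2)
Op 2: remove (0,2)
Op 3: place WR@(0,4)
Op 4: place BB@(1,2)
Op 5: remove (1,2)
Op 6: remove (0,4)
Per-piece attacks for B:
B attacks (4,2): no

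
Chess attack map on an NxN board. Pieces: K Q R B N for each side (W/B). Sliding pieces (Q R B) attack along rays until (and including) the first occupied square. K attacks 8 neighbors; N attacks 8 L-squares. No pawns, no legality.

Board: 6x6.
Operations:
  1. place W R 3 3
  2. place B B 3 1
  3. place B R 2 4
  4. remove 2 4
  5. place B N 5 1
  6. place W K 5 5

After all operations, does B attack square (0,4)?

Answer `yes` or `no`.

Op 1: place WR@(3,3)
Op 2: place BB@(3,1)
Op 3: place BR@(2,4)
Op 4: remove (2,4)
Op 5: place BN@(5,1)
Op 6: place WK@(5,5)
Per-piece attacks for B:
  BB@(3,1): attacks (4,2) (5,3) (4,0) (2,2) (1,3) (0,4) (2,0)
  BN@(5,1): attacks (4,3) (3,2) (3,0)
B attacks (0,4): yes

Answer: yes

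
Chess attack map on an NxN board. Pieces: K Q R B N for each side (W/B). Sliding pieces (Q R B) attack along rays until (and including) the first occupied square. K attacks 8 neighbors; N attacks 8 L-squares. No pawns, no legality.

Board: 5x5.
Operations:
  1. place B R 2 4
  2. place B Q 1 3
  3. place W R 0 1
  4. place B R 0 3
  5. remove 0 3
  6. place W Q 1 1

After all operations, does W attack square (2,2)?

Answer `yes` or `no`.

Answer: yes

Derivation:
Op 1: place BR@(2,4)
Op 2: place BQ@(1,3)
Op 3: place WR@(0,1)
Op 4: place BR@(0,3)
Op 5: remove (0,3)
Op 6: place WQ@(1,1)
Per-piece attacks for W:
  WR@(0,1): attacks (0,2) (0,3) (0,4) (0,0) (1,1) [ray(1,0) blocked at (1,1)]
  WQ@(1,1): attacks (1,2) (1,3) (1,0) (2,1) (3,1) (4,1) (0,1) (2,2) (3,3) (4,4) (2,0) (0,2) (0,0) [ray(0,1) blocked at (1,3); ray(-1,0) blocked at (0,1)]
W attacks (2,2): yes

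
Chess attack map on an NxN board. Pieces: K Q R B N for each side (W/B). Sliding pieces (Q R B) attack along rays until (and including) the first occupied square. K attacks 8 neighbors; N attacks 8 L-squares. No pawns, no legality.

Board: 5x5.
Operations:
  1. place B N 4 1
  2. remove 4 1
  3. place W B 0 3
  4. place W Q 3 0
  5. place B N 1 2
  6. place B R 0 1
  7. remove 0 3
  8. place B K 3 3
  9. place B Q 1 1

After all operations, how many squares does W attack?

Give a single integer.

Answer: 10

Derivation:
Op 1: place BN@(4,1)
Op 2: remove (4,1)
Op 3: place WB@(0,3)
Op 4: place WQ@(3,0)
Op 5: place BN@(1,2)
Op 6: place BR@(0,1)
Op 7: remove (0,3)
Op 8: place BK@(3,3)
Op 9: place BQ@(1,1)
Per-piece attacks for W:
  WQ@(3,0): attacks (3,1) (3,2) (3,3) (4,0) (2,0) (1,0) (0,0) (4,1) (2,1) (1,2) [ray(0,1) blocked at (3,3); ray(-1,1) blocked at (1,2)]
Union (10 distinct): (0,0) (1,0) (1,2) (2,0) (2,1) (3,1) (3,2) (3,3) (4,0) (4,1)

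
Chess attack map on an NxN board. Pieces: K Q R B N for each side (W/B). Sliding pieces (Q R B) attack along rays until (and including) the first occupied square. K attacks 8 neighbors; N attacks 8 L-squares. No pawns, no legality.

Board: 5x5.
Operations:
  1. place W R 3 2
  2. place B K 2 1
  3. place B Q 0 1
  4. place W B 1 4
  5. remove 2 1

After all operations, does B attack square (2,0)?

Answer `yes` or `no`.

Answer: no

Derivation:
Op 1: place WR@(3,2)
Op 2: place BK@(2,1)
Op 3: place BQ@(0,1)
Op 4: place WB@(1,4)
Op 5: remove (2,1)
Per-piece attacks for B:
  BQ@(0,1): attacks (0,2) (0,3) (0,4) (0,0) (1,1) (2,1) (3,1) (4,1) (1,2) (2,3) (3,4) (1,0)
B attacks (2,0): no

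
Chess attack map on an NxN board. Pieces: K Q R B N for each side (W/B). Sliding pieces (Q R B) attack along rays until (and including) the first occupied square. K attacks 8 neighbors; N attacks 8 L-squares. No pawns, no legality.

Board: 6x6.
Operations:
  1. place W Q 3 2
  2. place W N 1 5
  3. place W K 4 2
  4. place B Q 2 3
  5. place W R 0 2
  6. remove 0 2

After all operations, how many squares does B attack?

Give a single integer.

Answer: 17

Derivation:
Op 1: place WQ@(3,2)
Op 2: place WN@(1,5)
Op 3: place WK@(4,2)
Op 4: place BQ@(2,3)
Op 5: place WR@(0,2)
Op 6: remove (0,2)
Per-piece attacks for B:
  BQ@(2,3): attacks (2,4) (2,5) (2,2) (2,1) (2,0) (3,3) (4,3) (5,3) (1,3) (0,3) (3,4) (4,5) (3,2) (1,4) (0,5) (1,2) (0,1) [ray(1,-1) blocked at (3,2)]
Union (17 distinct): (0,1) (0,3) (0,5) (1,2) (1,3) (1,4) (2,0) (2,1) (2,2) (2,4) (2,5) (3,2) (3,3) (3,4) (4,3) (4,5) (5,3)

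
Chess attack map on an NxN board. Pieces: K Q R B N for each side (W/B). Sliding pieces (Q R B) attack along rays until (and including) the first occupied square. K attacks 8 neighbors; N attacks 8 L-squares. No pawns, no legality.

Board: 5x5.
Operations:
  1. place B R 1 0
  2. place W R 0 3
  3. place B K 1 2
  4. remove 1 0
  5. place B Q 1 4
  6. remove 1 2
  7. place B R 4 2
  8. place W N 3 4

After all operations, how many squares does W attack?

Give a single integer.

Answer: 10

Derivation:
Op 1: place BR@(1,0)
Op 2: place WR@(0,3)
Op 3: place BK@(1,2)
Op 4: remove (1,0)
Op 5: place BQ@(1,4)
Op 6: remove (1,2)
Op 7: place BR@(4,2)
Op 8: place WN@(3,4)
Per-piece attacks for W:
  WR@(0,3): attacks (0,4) (0,2) (0,1) (0,0) (1,3) (2,3) (3,3) (4,3)
  WN@(3,4): attacks (4,2) (2,2) (1,3)
Union (10 distinct): (0,0) (0,1) (0,2) (0,4) (1,3) (2,2) (2,3) (3,3) (4,2) (4,3)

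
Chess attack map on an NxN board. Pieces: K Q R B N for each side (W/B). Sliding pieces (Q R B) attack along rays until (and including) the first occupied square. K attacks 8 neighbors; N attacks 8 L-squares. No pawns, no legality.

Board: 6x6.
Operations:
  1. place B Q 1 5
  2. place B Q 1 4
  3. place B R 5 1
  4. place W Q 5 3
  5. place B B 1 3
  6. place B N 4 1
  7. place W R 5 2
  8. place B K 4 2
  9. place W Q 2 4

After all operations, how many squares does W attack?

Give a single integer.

Answer: 19

Derivation:
Op 1: place BQ@(1,5)
Op 2: place BQ@(1,4)
Op 3: place BR@(5,1)
Op 4: place WQ@(5,3)
Op 5: place BB@(1,3)
Op 6: place BN@(4,1)
Op 7: place WR@(5,2)
Op 8: place BK@(4,2)
Op 9: place WQ@(2,4)
Per-piece attacks for W:
  WQ@(2,4): attacks (2,5) (2,3) (2,2) (2,1) (2,0) (3,4) (4,4) (5,4) (1,4) (3,5) (3,3) (4,2) (1,5) (1,3) [ray(-1,0) blocked at (1,4); ray(1,-1) blocked at (4,2); ray(-1,1) blocked at (1,5); ray(-1,-1) blocked at (1,3)]
  WR@(5,2): attacks (5,3) (5,1) (4,2) [ray(0,1) blocked at (5,3); ray(0,-1) blocked at (5,1); ray(-1,0) blocked at (4,2)]
  WQ@(5,3): attacks (5,4) (5,5) (5,2) (4,3) (3,3) (2,3) (1,3) (4,4) (3,5) (4,2) [ray(0,-1) blocked at (5,2); ray(-1,0) blocked at (1,3); ray(-1,-1) blocked at (4,2)]
Union (19 distinct): (1,3) (1,4) (1,5) (2,0) (2,1) (2,2) (2,3) (2,5) (3,3) (3,4) (3,5) (4,2) (4,3) (4,4) (5,1) (5,2) (5,3) (5,4) (5,5)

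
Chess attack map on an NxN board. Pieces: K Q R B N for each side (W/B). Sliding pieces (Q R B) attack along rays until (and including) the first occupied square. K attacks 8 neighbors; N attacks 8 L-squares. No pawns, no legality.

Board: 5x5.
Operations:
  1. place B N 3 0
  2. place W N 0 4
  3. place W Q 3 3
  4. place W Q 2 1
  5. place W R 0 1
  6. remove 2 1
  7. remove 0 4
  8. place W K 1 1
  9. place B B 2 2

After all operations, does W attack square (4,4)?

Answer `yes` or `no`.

Answer: yes

Derivation:
Op 1: place BN@(3,0)
Op 2: place WN@(0,4)
Op 3: place WQ@(3,3)
Op 4: place WQ@(2,1)
Op 5: place WR@(0,1)
Op 6: remove (2,1)
Op 7: remove (0,4)
Op 8: place WK@(1,1)
Op 9: place BB@(2,2)
Per-piece attacks for W:
  WR@(0,1): attacks (0,2) (0,3) (0,4) (0,0) (1,1) [ray(1,0) blocked at (1,1)]
  WK@(1,1): attacks (1,2) (1,0) (2,1) (0,1) (2,2) (2,0) (0,2) (0,0)
  WQ@(3,3): attacks (3,4) (3,2) (3,1) (3,0) (4,3) (2,3) (1,3) (0,3) (4,4) (4,2) (2,4) (2,2) [ray(0,-1) blocked at (3,0); ray(-1,-1) blocked at (2,2)]
W attacks (4,4): yes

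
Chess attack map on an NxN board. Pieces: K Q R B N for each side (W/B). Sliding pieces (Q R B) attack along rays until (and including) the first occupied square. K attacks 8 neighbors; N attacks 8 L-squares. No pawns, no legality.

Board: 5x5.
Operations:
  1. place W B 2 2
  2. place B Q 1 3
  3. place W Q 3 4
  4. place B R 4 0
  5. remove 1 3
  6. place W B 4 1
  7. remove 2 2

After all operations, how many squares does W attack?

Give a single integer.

Answer: 12

Derivation:
Op 1: place WB@(2,2)
Op 2: place BQ@(1,3)
Op 3: place WQ@(3,4)
Op 4: place BR@(4,0)
Op 5: remove (1,3)
Op 6: place WB@(4,1)
Op 7: remove (2,2)
Per-piece attacks for W:
  WQ@(3,4): attacks (3,3) (3,2) (3,1) (3,0) (4,4) (2,4) (1,4) (0,4) (4,3) (2,3) (1,2) (0,1)
  WB@(4,1): attacks (3,2) (2,3) (1,4) (3,0)
Union (12 distinct): (0,1) (0,4) (1,2) (1,4) (2,3) (2,4) (3,0) (3,1) (3,2) (3,3) (4,3) (4,4)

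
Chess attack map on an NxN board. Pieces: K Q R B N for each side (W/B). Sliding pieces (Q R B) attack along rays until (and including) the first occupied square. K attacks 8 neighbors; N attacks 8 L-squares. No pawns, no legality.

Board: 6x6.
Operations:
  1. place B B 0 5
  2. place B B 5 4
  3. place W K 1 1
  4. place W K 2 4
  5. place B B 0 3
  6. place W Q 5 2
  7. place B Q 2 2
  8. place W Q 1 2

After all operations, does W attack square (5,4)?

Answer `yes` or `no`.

Answer: yes

Derivation:
Op 1: place BB@(0,5)
Op 2: place BB@(5,4)
Op 3: place WK@(1,1)
Op 4: place WK@(2,4)
Op 5: place BB@(0,3)
Op 6: place WQ@(5,2)
Op 7: place BQ@(2,2)
Op 8: place WQ@(1,2)
Per-piece attacks for W:
  WK@(1,1): attacks (1,2) (1,0) (2,1) (0,1) (2,2) (2,0) (0,2) (0,0)
  WQ@(1,2): attacks (1,3) (1,4) (1,5) (1,1) (2,2) (0,2) (2,3) (3,4) (4,5) (2,1) (3,0) (0,3) (0,1) [ray(0,-1) blocked at (1,1); ray(1,0) blocked at (2,2); ray(-1,1) blocked at (0,3)]
  WK@(2,4): attacks (2,5) (2,3) (3,4) (1,4) (3,5) (3,3) (1,5) (1,3)
  WQ@(5,2): attacks (5,3) (5,4) (5,1) (5,0) (4,2) (3,2) (2,2) (4,3) (3,4) (2,5) (4,1) (3,0) [ray(0,1) blocked at (5,4); ray(-1,0) blocked at (2,2)]
W attacks (5,4): yes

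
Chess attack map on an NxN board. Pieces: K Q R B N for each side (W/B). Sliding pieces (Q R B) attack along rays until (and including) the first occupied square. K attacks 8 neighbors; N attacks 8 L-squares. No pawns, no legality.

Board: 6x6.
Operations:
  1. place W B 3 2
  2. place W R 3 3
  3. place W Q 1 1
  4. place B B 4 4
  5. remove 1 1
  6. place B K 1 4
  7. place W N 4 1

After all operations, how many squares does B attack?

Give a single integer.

Answer: 12

Derivation:
Op 1: place WB@(3,2)
Op 2: place WR@(3,3)
Op 3: place WQ@(1,1)
Op 4: place BB@(4,4)
Op 5: remove (1,1)
Op 6: place BK@(1,4)
Op 7: place WN@(4,1)
Per-piece attacks for B:
  BK@(1,4): attacks (1,5) (1,3) (2,4) (0,4) (2,5) (2,3) (0,5) (0,3)
  BB@(4,4): attacks (5,5) (5,3) (3,5) (3,3) [ray(-1,-1) blocked at (3,3)]
Union (12 distinct): (0,3) (0,4) (0,5) (1,3) (1,5) (2,3) (2,4) (2,5) (3,3) (3,5) (5,3) (5,5)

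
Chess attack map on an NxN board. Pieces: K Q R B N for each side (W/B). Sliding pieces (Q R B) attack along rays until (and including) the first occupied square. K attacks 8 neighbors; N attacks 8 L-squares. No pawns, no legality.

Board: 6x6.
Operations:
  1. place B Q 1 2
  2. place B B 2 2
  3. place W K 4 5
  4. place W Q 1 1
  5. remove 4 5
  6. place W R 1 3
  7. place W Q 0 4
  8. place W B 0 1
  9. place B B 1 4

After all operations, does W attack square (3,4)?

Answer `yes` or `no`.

Answer: no

Derivation:
Op 1: place BQ@(1,2)
Op 2: place BB@(2,2)
Op 3: place WK@(4,5)
Op 4: place WQ@(1,1)
Op 5: remove (4,5)
Op 6: place WR@(1,3)
Op 7: place WQ@(0,4)
Op 8: place WB@(0,1)
Op 9: place BB@(1,4)
Per-piece attacks for W:
  WB@(0,1): attacks (1,2) (1,0) [ray(1,1) blocked at (1,2)]
  WQ@(0,4): attacks (0,5) (0,3) (0,2) (0,1) (1,4) (1,5) (1,3) [ray(0,-1) blocked at (0,1); ray(1,0) blocked at (1,4); ray(1,-1) blocked at (1,3)]
  WQ@(1,1): attacks (1,2) (1,0) (2,1) (3,1) (4,1) (5,1) (0,1) (2,2) (2,0) (0,2) (0,0) [ray(0,1) blocked at (1,2); ray(-1,0) blocked at (0,1); ray(1,1) blocked at (2,2)]
  WR@(1,3): attacks (1,4) (1,2) (2,3) (3,3) (4,3) (5,3) (0,3) [ray(0,1) blocked at (1,4); ray(0,-1) blocked at (1,2)]
W attacks (3,4): no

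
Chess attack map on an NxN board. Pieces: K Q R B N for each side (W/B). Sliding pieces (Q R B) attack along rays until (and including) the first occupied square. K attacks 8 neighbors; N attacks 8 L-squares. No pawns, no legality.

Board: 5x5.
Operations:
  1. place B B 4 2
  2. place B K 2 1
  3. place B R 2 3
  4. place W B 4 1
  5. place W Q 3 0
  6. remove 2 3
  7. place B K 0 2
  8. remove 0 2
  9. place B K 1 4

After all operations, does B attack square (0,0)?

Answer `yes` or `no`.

Op 1: place BB@(4,2)
Op 2: place BK@(2,1)
Op 3: place BR@(2,3)
Op 4: place WB@(4,1)
Op 5: place WQ@(3,0)
Op 6: remove (2,3)
Op 7: place BK@(0,2)
Op 8: remove (0,2)
Op 9: place BK@(1,4)
Per-piece attacks for B:
  BK@(1,4): attacks (1,3) (2,4) (0,4) (2,3) (0,3)
  BK@(2,1): attacks (2,2) (2,0) (3,1) (1,1) (3,2) (3,0) (1,2) (1,0)
  BB@(4,2): attacks (3,3) (2,4) (3,1) (2,0)
B attacks (0,0): no

Answer: no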